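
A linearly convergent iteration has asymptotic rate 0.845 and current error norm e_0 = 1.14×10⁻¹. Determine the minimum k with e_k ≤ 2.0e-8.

After k steps, e_k ≈ 1.14×10⁻¹·0.845^k.
Need 0.845^k ≤ 2.0e-8/1.14×10⁻¹ = 1.75439e-07.
k ≥ ln(1.75439e-07)/ln(0.845) = -15.5560/-0.16842 = 92.364.
Smallest integer k = 93.

93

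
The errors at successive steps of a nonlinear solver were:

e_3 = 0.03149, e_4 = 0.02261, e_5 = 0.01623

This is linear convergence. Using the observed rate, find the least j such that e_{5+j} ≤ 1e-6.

30

Rate ρ ≈ e_5/e_4 = 0.01623/0.02261 = 0.7178.
After j more steps, e_{5+j} ≈ 0.01623·ρ^j; need ρ^j ≤ 1e-6/0.01623 = 6.16143e-05.
j ≥ ln(6.16143e-05)/ln(0.7178) = -9.6946/-0.33156 = 29.239.
So 30 more iterations are needed.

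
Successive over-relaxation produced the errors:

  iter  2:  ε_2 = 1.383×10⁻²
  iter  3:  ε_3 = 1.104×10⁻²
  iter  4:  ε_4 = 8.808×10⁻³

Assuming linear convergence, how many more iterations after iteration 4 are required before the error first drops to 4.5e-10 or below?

Rate ρ ≈ ε_4/ε_3 = 8.808×10⁻³/1.104×10⁻² = 0.7978.
After j more steps, ε_{4+j} ≈ 8.808×10⁻³·ρ^j; need ρ^j ≤ 4.5e-10/8.808×10⁻³ = 5.10899e-08.
j ≥ ln(5.10899e-08)/ln(0.7978) = -16.7897/-0.22590 = 74.324.
So 75 more iterations are needed.

75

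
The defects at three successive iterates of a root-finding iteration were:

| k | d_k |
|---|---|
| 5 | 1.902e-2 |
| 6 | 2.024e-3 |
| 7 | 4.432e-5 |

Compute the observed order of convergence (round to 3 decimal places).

1.706

p ≈ ln(d_7/d_6) / ln(d_6/d_5)
  = ln(4.432e-5/2.024e-3) / ln(2.024e-3/1.902e-2)
  = ln(0.0218972) / ln(0.106414)
  = -3.821397 / -2.240418 ≈ 1.705663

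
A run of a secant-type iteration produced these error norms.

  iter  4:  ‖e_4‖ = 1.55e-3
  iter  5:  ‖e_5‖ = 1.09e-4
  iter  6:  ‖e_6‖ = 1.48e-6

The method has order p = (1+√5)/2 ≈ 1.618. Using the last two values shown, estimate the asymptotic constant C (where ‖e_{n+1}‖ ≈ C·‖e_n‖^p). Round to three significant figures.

C ≈ ‖e_6‖ / ‖e_5‖^1.618
  = 1.48e-6 / (1.09e-4)^1.618
  = 1.48e-6 / 3.87754e-07 ≈ 3.8169

3.82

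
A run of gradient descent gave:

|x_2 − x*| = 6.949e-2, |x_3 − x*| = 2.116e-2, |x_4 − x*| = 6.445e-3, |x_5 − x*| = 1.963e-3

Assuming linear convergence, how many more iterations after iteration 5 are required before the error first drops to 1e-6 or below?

7

Rate ρ ≈ |x_5 − x*|/|x_4 − x*| = 1.963e-3/6.445e-3 = 0.3046.
After j more steps, |x_{5+j} − x*| ≈ 1.963e-3·ρ^j; need ρ^j ≤ 1e-6/1.963e-3 = 0.000509424.
j ≥ ln(0.000509424)/ln(0.3046) = -7.5822/-1.18876 = 6.378.
So 7 more iterations are needed.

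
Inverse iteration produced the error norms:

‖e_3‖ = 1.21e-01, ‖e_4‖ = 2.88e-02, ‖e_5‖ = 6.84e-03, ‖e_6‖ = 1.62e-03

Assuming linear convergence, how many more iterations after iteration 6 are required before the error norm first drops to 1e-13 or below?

Rate ρ ≈ ‖e_6‖/‖e_5‖ = 1.62e-03/6.84e-03 = 0.2368.
After j more steps, ‖e_{6+j}‖ ≈ 1.62e-03·ρ^j; need ρ^j ≤ 1e-13/1.62e-03 = 6.17284e-11.
j ≥ ln(6.17284e-11)/ln(0.2368) = -23.5083/-1.44054 = 16.319.
So 17 more iterations are needed.

17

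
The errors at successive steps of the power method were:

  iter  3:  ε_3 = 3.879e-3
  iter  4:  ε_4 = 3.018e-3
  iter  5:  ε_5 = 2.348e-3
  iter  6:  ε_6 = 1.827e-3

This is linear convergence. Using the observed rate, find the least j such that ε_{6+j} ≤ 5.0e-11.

Rate ρ ≈ ε_6/ε_5 = 1.827e-3/2.348e-3 = 0.7781.
After j more steps, ε_{6+j} ≈ 1.827e-3·ρ^j; need ρ^j ≤ 5.0e-11/1.827e-3 = 2.73673e-08.
j ≥ ln(2.73673e-08)/ln(0.7781) = -17.4139/-0.25090 = 69.406.
So 70 more iterations are needed.

70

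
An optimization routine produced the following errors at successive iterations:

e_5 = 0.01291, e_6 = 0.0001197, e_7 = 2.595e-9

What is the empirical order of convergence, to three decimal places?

2.294

p ≈ ln(e_7/e_6) / ln(e_6/e_5)
  = ln(2.595e-9/0.0001197) / ln(0.0001197/0.01291)
  = ln(2.16792e-05) / ln(0.00927188)
  = -10.739157 / -4.680769 ≈ 2.294315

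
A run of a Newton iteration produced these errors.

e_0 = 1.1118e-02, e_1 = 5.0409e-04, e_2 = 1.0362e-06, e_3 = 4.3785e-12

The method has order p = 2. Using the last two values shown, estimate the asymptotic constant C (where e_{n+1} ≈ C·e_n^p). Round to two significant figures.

C ≈ e_3 / e_2^2
  = 4.3785e-12 / (1.0362e-06)^2
  = 4.3785e-12 / 1.07371e-12 ≈ 4.0779

4.1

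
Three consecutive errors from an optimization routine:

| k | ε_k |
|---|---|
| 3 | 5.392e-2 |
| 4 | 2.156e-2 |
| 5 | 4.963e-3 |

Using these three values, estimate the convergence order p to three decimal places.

1.602

p ≈ ln(ε_5/ε_4) / ln(ε_4/ε_3)
  = ln(4.963e-3/2.156e-2) / ln(2.156e-2/5.392e-2)
  = ln(0.230195) / ln(0.399852)
  = -1.468829 / -0.916661 ≈ 1.602369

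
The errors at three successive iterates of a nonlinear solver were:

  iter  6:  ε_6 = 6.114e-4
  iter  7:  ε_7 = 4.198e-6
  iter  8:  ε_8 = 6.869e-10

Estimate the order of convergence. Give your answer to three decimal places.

p ≈ ln(ε_8/ε_7) / ln(ε_7/ε_6)
  = ln(6.869e-10/4.198e-6) / ln(4.198e-6/6.114e-4)
  = ln(0.000163626) / ln(0.00686621)
  = -8.717927 / -4.981143 ≈ 1.750186

1.750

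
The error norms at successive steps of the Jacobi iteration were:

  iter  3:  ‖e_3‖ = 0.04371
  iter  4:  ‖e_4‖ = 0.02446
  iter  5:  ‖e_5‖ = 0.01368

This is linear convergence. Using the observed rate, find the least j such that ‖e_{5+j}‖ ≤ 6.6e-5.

10

Rate ρ ≈ ‖e_5‖/‖e_4‖ = 0.01368/0.02446 = 0.5593.
After j more steps, ‖e_{5+j}‖ ≈ 0.01368·ρ^j; need ρ^j ≤ 6.6e-5/0.01368 = 0.00482456.
j ≥ ln(0.00482456)/ln(0.5593) = -5.3340/-0.58107 = 9.180.
So 10 more iterations are needed.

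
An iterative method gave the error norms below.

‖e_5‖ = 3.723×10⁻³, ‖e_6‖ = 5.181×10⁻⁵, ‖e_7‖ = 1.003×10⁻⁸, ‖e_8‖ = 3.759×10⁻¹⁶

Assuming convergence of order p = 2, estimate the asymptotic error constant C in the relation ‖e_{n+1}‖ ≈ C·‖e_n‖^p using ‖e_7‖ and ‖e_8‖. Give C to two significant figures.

C ≈ ‖e_8‖ / ‖e_7‖^2
  = 3.759×10⁻¹⁶ / (1.003×10⁻⁸)^2
  = 3.759×10⁻¹⁶ / 1.00601e-16 ≈ 3.7365

3.7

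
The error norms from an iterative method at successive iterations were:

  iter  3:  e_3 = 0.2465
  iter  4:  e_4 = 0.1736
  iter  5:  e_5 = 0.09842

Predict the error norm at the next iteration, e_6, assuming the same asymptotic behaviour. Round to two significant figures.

3.9e-2

First estimate the order: p ≈ ln(e_5/e_4) / ln(e_4/e_3) = ln(0.09842/0.1736)/ln(0.1736/0.2465) = ln(0.566935)/ln(0.70426) ≈ 1.6186.
Then e_6 ≈ e_5·(e_5/e_4)^p = 0.09842·(0.566935)^1.6186 = 0.09842·0.399088 ≈ 0.03928.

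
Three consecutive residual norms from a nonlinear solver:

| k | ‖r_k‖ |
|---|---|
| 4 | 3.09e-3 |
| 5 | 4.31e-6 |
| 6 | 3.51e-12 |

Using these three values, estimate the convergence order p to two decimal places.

p ≈ ln(‖r_6‖/‖r_5‖) / ln(‖r_5‖/‖r_4‖)
  = ln(3.51e-12/4.31e-6) / ln(4.31e-6/3.09e-3)
  = ln(8.14385e-07) / ln(0.00139482)
  = -14.02083 / -6.57499 ≈ 2.13245

2.13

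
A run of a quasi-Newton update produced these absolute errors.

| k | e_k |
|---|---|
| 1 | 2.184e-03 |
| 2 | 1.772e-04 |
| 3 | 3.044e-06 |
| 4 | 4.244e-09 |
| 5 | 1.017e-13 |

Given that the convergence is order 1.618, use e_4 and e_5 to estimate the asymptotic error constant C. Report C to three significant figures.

3.58

C ≈ e_5 / e_4^1.618
  = 1.017e-13 / (4.244e-09)^1.618
  = 1.017e-13 / 2.84276e-14 ≈ 3.5775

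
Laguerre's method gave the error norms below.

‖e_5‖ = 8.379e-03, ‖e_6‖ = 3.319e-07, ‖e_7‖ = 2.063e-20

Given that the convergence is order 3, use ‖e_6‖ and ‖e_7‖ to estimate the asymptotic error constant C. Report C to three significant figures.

0.564

C ≈ ‖e_7‖ / ‖e_6‖^3
  = 2.063e-20 / (3.319e-07)^3
  = 2.063e-20 / 3.65613e-20 ≈ 0.56426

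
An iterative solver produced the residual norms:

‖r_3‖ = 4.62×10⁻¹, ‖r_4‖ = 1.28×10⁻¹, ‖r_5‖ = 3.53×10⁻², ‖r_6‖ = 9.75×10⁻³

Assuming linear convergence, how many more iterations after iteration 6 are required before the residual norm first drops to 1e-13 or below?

20

Rate ρ ≈ ‖r_6‖/‖r_5‖ = 9.75×10⁻³/3.53×10⁻² = 0.2762.
After j more steps, ‖r_{6+j}‖ ≈ 9.75×10⁻³·ρ^j; need ρ^j ≤ 1e-13/9.75×10⁻³ = 1.02564e-11.
j ≥ ln(1.02564e-11)/ln(0.2762) = -25.3031/-1.28663 = 19.666.
So 20 more iterations are needed.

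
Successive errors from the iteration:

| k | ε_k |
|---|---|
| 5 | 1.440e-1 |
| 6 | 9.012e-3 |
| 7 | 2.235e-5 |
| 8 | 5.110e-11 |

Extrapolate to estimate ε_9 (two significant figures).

3.1e-23

First estimate the order: p ≈ ln(ε_8/ε_7) / ln(ε_7/ε_6) = ln(5.110e-11/2.235e-5)/ln(2.235e-5/9.012e-3) = ln(2.28635e-06)/ln(0.00248003) ≈ 2.1649.
Then ε_9 ≈ ε_8·(ε_8/ε_7)^p = 5.110e-11·(2.28635e-06)^2.1649 = 5.110e-11·6.13915e-13 ≈ 3.137e-23.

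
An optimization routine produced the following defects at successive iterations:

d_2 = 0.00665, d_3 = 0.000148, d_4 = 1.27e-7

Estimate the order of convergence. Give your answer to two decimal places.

p ≈ ln(d_4/d_3) / ln(d_3/d_2)
  = ln(1.27e-7/0.000148) / ln(0.000148/0.00665)
  = ln(0.000858108) / ln(0.0222556)
  = -7.06078 / -3.80516 ≈ 1.85558

1.86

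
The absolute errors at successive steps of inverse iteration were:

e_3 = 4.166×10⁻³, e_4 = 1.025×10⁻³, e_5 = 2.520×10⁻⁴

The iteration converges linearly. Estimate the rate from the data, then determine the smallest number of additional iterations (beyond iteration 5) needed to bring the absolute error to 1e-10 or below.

11

Rate ρ ≈ e_5/e_4 = 2.520×10⁻⁴/1.025×10⁻³ = 0.2459.
After j more steps, e_{5+j} ≈ 2.520×10⁻⁴·ρ^j; need ρ^j ≤ 1e-10/2.520×10⁻⁴ = 3.96825e-07.
j ≥ ln(3.96825e-07)/ln(0.2459) = -14.7398/-1.40283 = 10.507.
So 11 more iterations are needed.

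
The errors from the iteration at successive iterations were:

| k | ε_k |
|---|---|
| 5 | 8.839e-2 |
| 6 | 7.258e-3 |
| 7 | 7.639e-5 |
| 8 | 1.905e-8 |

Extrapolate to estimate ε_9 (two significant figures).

First estimate the order: p ≈ ln(ε_8/ε_7) / ln(ε_7/ε_6) = ln(1.905e-8/7.639e-5)/ln(7.639e-5/7.258e-3) = ln(0.000249378)/ln(0.0105249) ≈ 1.8218.
Then ε_9 ≈ ε_8·(ε_8/ε_7)^p = 1.905e-8·(0.000249378)^1.8218 = 1.905e-8·2.7277e-07 ≈ 5.196e-15.

5.2e-15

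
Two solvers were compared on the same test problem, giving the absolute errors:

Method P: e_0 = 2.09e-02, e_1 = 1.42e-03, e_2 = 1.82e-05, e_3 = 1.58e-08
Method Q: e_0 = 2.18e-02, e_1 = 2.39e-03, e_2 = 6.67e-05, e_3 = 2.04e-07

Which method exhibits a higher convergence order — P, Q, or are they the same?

Method P: p ≈ ln(1.58e-08/1.82e-05)/ln(1.82e-05/1.42e-03) ≈ 1.62.
Method Q: p ≈ ln(2.04e-07/6.67e-05)/ln(6.67e-05/2.39e-03) ≈ 1.62.
Both orders ≈ 1.6 — effectively the same.

same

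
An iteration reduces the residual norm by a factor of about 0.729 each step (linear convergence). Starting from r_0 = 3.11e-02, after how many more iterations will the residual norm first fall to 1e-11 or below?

After k steps, r_k ≈ 3.11e-02·0.729^k.
Need 0.729^k ≤ 1e-11/3.11e-02 = 3.21543e-10.
k ≥ ln(3.21543e-10)/ln(0.729) = -21.8579/-0.31608 = 69.153.
Smallest integer k = 70.

70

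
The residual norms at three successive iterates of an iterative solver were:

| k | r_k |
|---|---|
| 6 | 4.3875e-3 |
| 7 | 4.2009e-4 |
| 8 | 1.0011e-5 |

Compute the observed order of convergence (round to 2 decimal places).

1.59

p ≈ ln(r_8/r_7) / ln(r_7/r_6)
  = ln(1.0011e-5/4.2009e-4) / ln(4.2009e-4/4.3875e-3)
  = ln(0.0238306) / ln(0.095747)
  = -3.73678 / -2.34605 ≈ 1.59280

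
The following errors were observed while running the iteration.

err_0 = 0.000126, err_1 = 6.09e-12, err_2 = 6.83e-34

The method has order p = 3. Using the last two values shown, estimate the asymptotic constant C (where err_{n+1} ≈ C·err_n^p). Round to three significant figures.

3.02

C ≈ err_2 / err_1^3
  = 6.83e-34 / (6.09e-12)^3
  = 6.83e-34 / 2.25867e-34 ≈ 3.0239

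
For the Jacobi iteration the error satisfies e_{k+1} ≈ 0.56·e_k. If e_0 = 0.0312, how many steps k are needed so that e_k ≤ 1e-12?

After k steps, e_k ≈ 0.0312·0.56^k.
Need 0.56^k ≤ 1e-12/0.0312 = 3.20513e-11.
k ≥ ln(3.20513e-11)/ln(0.56) = -24.1637/-0.57982 = 41.674.
Smallest integer k = 42.

42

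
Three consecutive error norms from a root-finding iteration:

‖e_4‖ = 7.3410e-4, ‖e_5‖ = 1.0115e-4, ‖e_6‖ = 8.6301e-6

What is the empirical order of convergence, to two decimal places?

p ≈ ln(‖e_6‖/‖e_5‖) / ln(‖e_5‖/‖e_4‖)
  = ln(8.6301e-6/1.0115e-4) / ln(1.0115e-4/7.3410e-4)
  = ln(0.0853198) / ln(0.137788)
  = -2.46135 / -1.98204 ≈ 1.24183

1.24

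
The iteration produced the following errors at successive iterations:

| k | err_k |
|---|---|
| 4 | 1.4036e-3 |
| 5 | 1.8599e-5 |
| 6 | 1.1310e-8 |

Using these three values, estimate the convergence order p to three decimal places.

p ≈ ln(err_6/err_5) / ln(err_5/err_4)
  = ln(1.1310e-8/1.8599e-5) / ln(1.8599e-5/1.4036e-3)
  = ln(0.000608097) / ln(0.0132509)
  = -7.405176 / -4.323690 ≈ 1.712698

1.713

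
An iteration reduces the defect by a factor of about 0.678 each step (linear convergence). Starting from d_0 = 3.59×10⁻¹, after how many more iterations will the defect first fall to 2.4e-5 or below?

25

After k steps, d_k ≈ 3.59×10⁻¹·0.678^k.
Need 0.678^k ≤ 2.4e-5/3.59×10⁻¹ = 6.68524e-05.
k ≥ ln(6.68524e-05)/ln(0.678) = -9.6130/-0.38861 = 24.737.
Smallest integer k = 25.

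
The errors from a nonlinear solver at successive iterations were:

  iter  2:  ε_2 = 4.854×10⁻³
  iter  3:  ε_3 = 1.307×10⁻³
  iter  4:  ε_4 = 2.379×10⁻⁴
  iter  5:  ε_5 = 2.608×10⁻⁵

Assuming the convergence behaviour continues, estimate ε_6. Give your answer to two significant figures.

1.5e-6

First estimate the order: p ≈ ln(ε_5/ε_4) / ln(ε_4/ε_3) = ln(2.608×10⁻⁵/2.379×10⁻⁴)/ln(2.379×10⁻⁴/1.307×10⁻³) = ln(0.109626)/ln(0.18202) ≈ 1.2976.
Then ε_6 ≈ ε_5·(ε_5/ε_4)^p = 2.608×10⁻⁵·(0.109626)^1.2976 = 2.608×10⁻⁵·0.0567795 ≈ 1.481e-06.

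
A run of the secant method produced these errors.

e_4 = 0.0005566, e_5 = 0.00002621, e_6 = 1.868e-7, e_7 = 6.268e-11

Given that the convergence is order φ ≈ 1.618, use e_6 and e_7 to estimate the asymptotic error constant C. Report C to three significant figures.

4.83

C ≈ e_7 / e_6^1.618
  = 6.268e-11 / (1.868e-7)^1.618
  = 6.268e-11 / 1.29744e-11 ≈ 4.831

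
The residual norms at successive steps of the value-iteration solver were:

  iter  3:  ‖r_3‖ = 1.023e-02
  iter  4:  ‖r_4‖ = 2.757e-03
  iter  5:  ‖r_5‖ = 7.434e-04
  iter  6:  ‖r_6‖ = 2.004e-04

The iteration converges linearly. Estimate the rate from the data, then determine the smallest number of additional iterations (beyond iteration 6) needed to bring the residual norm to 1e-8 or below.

8

Rate ρ ≈ ‖r_6‖/‖r_5‖ = 2.004e-04/7.434e-04 = 0.2696.
After j more steps, ‖r_{6+j}‖ ≈ 2.004e-04·ρ^j; need ρ^j ≤ 1e-8/2.004e-04 = 4.99002e-05.
j ≥ ln(4.99002e-05)/ln(0.2696) = -9.9055/-1.31082 = 7.557.
So 8 more iterations are needed.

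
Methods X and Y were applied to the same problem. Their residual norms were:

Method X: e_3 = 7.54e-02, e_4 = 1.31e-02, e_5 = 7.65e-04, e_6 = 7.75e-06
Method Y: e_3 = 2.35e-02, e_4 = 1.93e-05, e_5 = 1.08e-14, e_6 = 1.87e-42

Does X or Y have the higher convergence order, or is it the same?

Method X: p ≈ ln(7.75e-06/7.65e-04)/ln(7.65e-04/1.31e-02) ≈ 1.62.
Method Y: p ≈ ln(1.87e-42/1.08e-14)/ln(1.08e-14/1.93e-05) ≈ 3.00.
Method Y has the higher order (≈3.0 vs ≈1.6).

Y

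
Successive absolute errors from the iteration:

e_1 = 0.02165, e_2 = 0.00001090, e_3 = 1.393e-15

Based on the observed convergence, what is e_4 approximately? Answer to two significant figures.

First estimate the order: p ≈ ln(e_3/e_2) / ln(e_2/e_1) = ln(1.393e-15/0.00001090)/ln(0.00001090/0.02165) = ln(1.27798e-10)/ln(0.000503464) ≈ 2.9998.
Then e_4 ≈ e_3·(e_3/e_2)^p = 1.393e-15·(1.27798e-10)^2.9998 = 1.393e-15·2.09677e-30 ≈ 2.921e-45.

2.9e-45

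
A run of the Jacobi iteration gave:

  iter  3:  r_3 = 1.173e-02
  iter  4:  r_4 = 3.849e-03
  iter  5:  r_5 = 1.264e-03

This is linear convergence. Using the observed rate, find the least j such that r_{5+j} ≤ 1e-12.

19

Rate ρ ≈ r_5/r_4 = 1.264e-03/3.849e-03 = 0.3284.
After j more steps, r_{5+j} ≈ 1.264e-03·ρ^j; need ρ^j ≤ 1e-12/1.264e-03 = 7.91139e-10.
j ≥ ln(7.91139e-10)/ln(0.3284) = -20.9575/-1.11352 = 18.821.
So 19 more iterations are needed.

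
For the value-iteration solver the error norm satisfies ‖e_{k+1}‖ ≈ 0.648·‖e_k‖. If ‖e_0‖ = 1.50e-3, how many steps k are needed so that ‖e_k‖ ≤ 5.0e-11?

40

After k steps, ‖e_k‖ ≈ 1.50e-3·0.648^k.
Need 0.648^k ≤ 5.0e-11/1.50e-3 = 3.33333e-08.
k ≥ ln(3.33333e-08)/ln(0.648) = -17.2167/-0.43386 = 39.683.
Smallest integer k = 40.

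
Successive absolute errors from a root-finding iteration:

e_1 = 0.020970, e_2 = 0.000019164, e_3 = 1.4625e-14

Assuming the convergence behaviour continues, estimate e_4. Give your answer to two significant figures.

6.5e-42

First estimate the order: p ≈ ln(e_3/e_2) / ln(e_2/e_1) = ln(1.4625e-14/0.000019164)/ln(0.000019164/0.020970) = ln(7.6315e-10)/ln(0.000913877) ≈ 3.0000.
Then e_4 ≈ e_3·(e_3/e_2)^p = 1.4625e-14·(7.6315e-10)^3.0000 = 1.4625e-14·4.44457e-28 ≈ 6.5e-42.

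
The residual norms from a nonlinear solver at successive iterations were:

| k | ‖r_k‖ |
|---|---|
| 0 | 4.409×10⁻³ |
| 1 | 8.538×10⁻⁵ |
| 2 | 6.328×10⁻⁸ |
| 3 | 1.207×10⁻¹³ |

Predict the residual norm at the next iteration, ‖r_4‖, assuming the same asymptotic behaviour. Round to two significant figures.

First estimate the order: p ≈ ln(‖r_3‖/‖r_2‖) / ln(‖r_2‖/‖r_1‖) = ln(1.207×10⁻¹³/6.328×10⁻⁸)/ln(6.328×10⁻⁸/8.538×10⁻⁵) = ln(1.9074e-06)/ln(0.000741157) ≈ 1.8273.
Then ‖r_4‖ ≈ ‖r_3‖·(‖r_3‖/‖r_2‖)^p = 1.207×10⁻¹³·(1.9074e-06)^1.8273 = 1.207×10⁻¹³·3.53713e-11 ≈ 4.269e-24.

4.3e-24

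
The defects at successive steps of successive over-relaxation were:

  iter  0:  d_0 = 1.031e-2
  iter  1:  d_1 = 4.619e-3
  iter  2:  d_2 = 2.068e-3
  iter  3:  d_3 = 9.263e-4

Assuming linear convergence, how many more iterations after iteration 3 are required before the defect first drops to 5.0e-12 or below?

24

Rate ρ ≈ d_3/d_2 = 9.263e-4/2.068e-3 = 0.4479.
After j more steps, d_{3+j} ≈ 9.263e-4·ρ^j; need ρ^j ≤ 5.0e-12/9.263e-4 = 5.39782e-09.
j ≥ ln(5.39782e-09)/ln(0.4479) = -19.0373/-0.80319 = 23.702.
So 24 more iterations are needed.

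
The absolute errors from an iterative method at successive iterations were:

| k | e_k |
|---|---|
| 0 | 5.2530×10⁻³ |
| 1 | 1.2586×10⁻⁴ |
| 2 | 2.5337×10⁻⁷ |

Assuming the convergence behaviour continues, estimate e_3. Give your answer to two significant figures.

First estimate the order: p ≈ ln(e_2/e_1) / ln(e_1/e_0) = ln(2.5337×10⁻⁷/1.2586×10⁻⁴)/ln(1.2586×10⁻⁴/5.2530×10⁻³) = ln(0.00201311)/ln(0.0239596) ≈ 1.6637.
Then e_3 ≈ e_2·(e_2/e_1)^p = 2.5337×10⁻⁷·(0.00201311)^1.6637 = 2.5337×10⁻⁷·3.26922e-05 ≈ 8.283e-12.

8.3e-12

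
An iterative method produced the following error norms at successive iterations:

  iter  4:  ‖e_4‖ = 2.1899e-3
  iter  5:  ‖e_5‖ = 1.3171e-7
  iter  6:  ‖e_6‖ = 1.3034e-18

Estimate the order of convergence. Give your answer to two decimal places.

p ≈ ln(‖e_6‖/‖e_5‖) / ln(‖e_5‖/‖e_4‖)
  = ln(1.3034e-18/1.3171e-7) / ln(1.3171e-7/2.1899e-3)
  = ln(9.89598e-12) / ln(6.01443e-05)
  = -25.33889 / -9.71876 ≈ 2.60721

2.61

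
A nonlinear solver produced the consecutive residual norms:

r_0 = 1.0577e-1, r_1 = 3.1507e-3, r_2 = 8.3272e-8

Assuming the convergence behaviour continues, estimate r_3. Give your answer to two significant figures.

1.5e-21

First estimate the order: p ≈ ln(r_2/r_1) / ln(r_1/r_0) = ln(8.3272e-8/3.1507e-3)/ln(3.1507e-3/1.0577e-1) = ln(2.64297e-05)/ln(0.0297882) ≈ 3.0000.
Then r_3 ≈ r_2·(r_2/r_1)^p = 8.3272e-8·(2.64297e-05)^3.0000 = 8.3272e-8·1.84619e-14 ≈ 1.537e-21.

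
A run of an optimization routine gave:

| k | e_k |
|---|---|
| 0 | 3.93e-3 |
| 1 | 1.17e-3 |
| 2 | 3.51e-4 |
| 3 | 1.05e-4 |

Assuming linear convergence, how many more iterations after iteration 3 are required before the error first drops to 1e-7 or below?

6

Rate ρ ≈ e_3/e_2 = 1.05e-4/3.51e-4 = 0.2991.
After j more steps, e_{3+j} ≈ 1.05e-4·ρ^j; need ρ^j ≤ 1e-7/1.05e-4 = 0.000952381.
j ≥ ln(0.000952381)/ln(0.2991) = -6.9565/-1.20698 = 5.764.
So 6 more iterations are needed.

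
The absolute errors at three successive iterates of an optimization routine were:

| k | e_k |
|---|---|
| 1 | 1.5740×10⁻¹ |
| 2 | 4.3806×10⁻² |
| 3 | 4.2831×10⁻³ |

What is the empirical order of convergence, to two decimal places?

1.82

p ≈ ln(e_3/e_2) / ln(e_2/e_1)
  = ln(4.2831×10⁻³/4.3806×10⁻²) / ln(4.3806×10⁻²/1.5740×10⁻¹)
  = ln(0.0977743) / ln(0.27831)
  = -2.32509 / -1.27902 ≈ 1.81787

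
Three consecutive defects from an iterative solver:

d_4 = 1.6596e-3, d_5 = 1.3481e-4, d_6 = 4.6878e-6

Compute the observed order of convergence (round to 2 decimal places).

1.34

p ≈ ln(d_6/d_5) / ln(d_5/d_4)
  = ln(4.6878e-6/1.3481e-4) / ln(1.3481e-4/1.6596e-3)
  = ln(0.0347734) / ln(0.0812304)
  = -3.35890 / -2.51047 ≈ 1.33796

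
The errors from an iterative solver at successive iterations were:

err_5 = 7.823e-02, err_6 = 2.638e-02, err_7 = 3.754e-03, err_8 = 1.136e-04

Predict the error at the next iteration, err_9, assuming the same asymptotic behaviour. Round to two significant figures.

2.1e-7

First estimate the order: p ≈ ln(err_8/err_7) / ln(err_7/err_6) = ln(1.136e-04/3.754e-03)/ln(3.754e-03/2.638e-02) = ln(0.0302611)/ln(0.142305) ≈ 1.7940.
Then err_9 ≈ err_8·(err_8/err_7)^p = 1.136e-04·(0.0302611)^1.7940 = 1.136e-04·0.00188238 ≈ 2.138e-07.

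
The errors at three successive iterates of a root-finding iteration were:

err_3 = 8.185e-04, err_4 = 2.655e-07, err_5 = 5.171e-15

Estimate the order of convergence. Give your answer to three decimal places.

p ≈ ln(err_5/err_4) / ln(err_4/err_3)
  = ln(5.171e-15/2.655e-07) / ln(2.655e-07/8.185e-04)
  = ln(1.94765e-08) / ln(0.000324374)
  = -17.754057 / -8.033613 ≈ 2.209972

2.210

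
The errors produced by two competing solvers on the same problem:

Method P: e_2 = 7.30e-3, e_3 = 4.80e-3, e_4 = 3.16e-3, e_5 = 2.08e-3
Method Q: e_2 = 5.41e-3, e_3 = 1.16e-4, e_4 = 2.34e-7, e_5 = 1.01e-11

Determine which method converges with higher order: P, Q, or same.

Method P: p ≈ ln(2.08e-3/3.16e-3)/ln(3.16e-3/4.80e-3) ≈ 1.00.
Method Q: p ≈ ln(1.01e-11/2.34e-7)/ln(2.34e-7/1.16e-4) ≈ 1.62.
Method Q has the higher order (≈1.6 vs ≈1.0).

Q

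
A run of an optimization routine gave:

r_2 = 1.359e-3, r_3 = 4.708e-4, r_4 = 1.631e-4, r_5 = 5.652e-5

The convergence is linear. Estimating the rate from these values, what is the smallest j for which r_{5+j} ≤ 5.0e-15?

22

Rate ρ ≈ r_5/r_4 = 5.652e-5/1.631e-4 = 0.3465.
After j more steps, r_{5+j} ≈ 5.652e-5·ρ^j; need ρ^j ≤ 5.0e-15/5.652e-5 = 8.84643e-11.
j ≥ ln(8.84643e-11)/ln(0.3465) = -23.1484/-1.05987 = 21.841.
So 22 more iterations are needed.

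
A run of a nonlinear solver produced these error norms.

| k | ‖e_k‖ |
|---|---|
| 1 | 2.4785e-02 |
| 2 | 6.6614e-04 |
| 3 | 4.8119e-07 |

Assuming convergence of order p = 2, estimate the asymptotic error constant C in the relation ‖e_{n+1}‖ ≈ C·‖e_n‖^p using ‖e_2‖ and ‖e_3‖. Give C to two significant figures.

1.1

C ≈ ‖e_3‖ / ‖e_2‖^2
  = 4.8119e-07 / (6.6614e-04)^2
  = 4.8119e-07 / 4.43742e-07 ≈ 1.0844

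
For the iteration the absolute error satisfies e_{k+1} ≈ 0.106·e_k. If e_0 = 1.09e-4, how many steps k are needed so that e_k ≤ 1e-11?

8

After k steps, e_k ≈ 1.09e-4·0.106^k.
Need 0.106^k ≤ 1e-11/1.09e-4 = 9.17431e-08.
k ≥ ln(9.17431e-08)/ln(0.106) = -16.2043/-2.24432 = 7.220.
Smallest integer k = 8.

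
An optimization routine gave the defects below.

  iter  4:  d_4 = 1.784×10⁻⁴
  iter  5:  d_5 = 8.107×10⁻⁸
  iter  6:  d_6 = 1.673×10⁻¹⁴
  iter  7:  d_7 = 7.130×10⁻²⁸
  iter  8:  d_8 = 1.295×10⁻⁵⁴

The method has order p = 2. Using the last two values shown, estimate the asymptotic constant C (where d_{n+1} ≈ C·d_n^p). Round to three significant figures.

2.55

C ≈ d_8 / d_7^2
  = 1.295×10⁻⁵⁴ / (7.130×10⁻²⁸)^2
  = 1.295×10⁻⁵⁴ / 5.08369e-55 ≈ 2.5474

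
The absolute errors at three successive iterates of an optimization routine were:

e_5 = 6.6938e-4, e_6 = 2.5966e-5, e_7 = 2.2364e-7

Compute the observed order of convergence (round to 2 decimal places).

p ≈ ln(e_7/e_6) / ln(e_6/e_5)
  = ln(2.2364e-7/2.5966e-5) / ln(2.5966e-5/6.6938e-4)
  = ln(0.0086128) / ln(0.0387911)
  = -4.75451 / -3.24956 ≈ 1.46312

1.46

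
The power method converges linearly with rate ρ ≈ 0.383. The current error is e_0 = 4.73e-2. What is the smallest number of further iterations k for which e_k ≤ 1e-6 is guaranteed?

12

After k steps, e_k ≈ 4.73e-2·0.383^k.
Need 0.383^k ≤ 1e-6/4.73e-2 = 2.11416e-05.
k ≥ ln(2.11416e-05)/ln(0.383) = -10.7643/-0.95972 = 11.216.
Smallest integer k = 12.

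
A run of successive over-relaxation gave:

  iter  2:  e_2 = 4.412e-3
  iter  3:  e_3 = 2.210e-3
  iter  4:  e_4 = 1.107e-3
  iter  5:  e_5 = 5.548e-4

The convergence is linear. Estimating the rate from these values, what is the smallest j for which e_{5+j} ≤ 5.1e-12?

Rate ρ ≈ e_5/e_4 = 5.548e-4/1.107e-3 = 0.5012.
After j more steps, e_{5+j} ≈ 5.548e-4·ρ^j; need ρ^j ≤ 5.1e-12/5.548e-4 = 9.1925e-09.
j ≥ ln(9.1925e-09)/ln(0.5012) = -18.5049/-0.69075 = 26.790.
So 27 more iterations are needed.

27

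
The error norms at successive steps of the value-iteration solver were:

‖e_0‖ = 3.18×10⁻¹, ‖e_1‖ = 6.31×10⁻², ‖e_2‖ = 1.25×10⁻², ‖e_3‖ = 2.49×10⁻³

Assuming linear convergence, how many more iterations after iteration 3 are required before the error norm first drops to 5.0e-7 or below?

Rate ρ ≈ ‖e_3‖/‖e_2‖ = 2.49×10⁻³/1.25×10⁻² = 0.1992.
After j more steps, ‖e_{3+j}‖ ≈ 2.49×10⁻³·ρ^j; need ρ^j ≤ 5.0e-7/2.49×10⁻³ = 0.000200803.
j ≥ ln(0.000200803)/ln(0.1992) = -8.5132/-1.61345 = 5.276.
So 6 more iterations are needed.

6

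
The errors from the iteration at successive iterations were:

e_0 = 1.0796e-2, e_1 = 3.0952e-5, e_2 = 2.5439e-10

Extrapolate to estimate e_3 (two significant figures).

First estimate the order: p ≈ ln(e_2/e_1) / ln(e_1/e_0) = ln(2.5439e-10/3.0952e-5)/ln(3.0952e-5/1.0796e-2) = ln(8.21886e-06)/ln(0.00286699) ≈ 2.0000.
Then e_3 ≈ e_2·(e_2/e_1)^p = 2.5439e-10·(8.21886e-06)^2.0000 = 2.5439e-10·6.75497e-11 ≈ 1.718e-20.

1.7e-20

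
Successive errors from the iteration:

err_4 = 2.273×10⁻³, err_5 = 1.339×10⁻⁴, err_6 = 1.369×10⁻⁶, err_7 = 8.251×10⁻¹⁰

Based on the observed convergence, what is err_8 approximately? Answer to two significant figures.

5.1e-15

First estimate the order: p ≈ ln(err_7/err_6) / ln(err_6/err_5) = ln(8.251×10⁻¹⁰/1.369×10⁻⁶)/ln(1.369×10⁻⁶/1.339×10⁻⁴) = ln(0.000602703)/ln(0.010224) ≈ 1.6177.
Then err_8 ≈ err_7·(err_7/err_6)^p = 8.251×10⁻¹⁰·(0.000602703)^1.6177 = 8.251×10⁻¹⁰·6.18263e-06 ≈ 5.101e-15.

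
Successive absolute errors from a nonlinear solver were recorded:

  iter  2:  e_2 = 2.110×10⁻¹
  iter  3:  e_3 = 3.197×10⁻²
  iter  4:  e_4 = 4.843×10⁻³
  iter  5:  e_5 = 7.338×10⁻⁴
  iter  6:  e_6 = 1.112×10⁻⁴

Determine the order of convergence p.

1

Consecutive ratios: e_6/e_5 = 1.112×10⁻⁴/7.338×10⁻⁴ = 0.15154, e_5/e_4 = 7.338×10⁻⁴/4.843×10⁻³ = 0.151518.
p ≈ ln(0.15154)/ln(0.151518) = -1.8869/-1.8871 ≈ 1.00.
So the convergence is linear (order 1).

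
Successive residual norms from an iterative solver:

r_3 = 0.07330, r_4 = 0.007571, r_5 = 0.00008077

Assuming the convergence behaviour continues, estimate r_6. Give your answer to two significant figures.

First estimate the order: p ≈ ln(r_5/r_4) / ln(r_4/r_3) = ln(0.00008077/0.007571)/ln(0.007571/0.07330) = ln(0.0106683)/ln(0.103288) ≈ 2.0000.
Then r_6 ≈ r_5·(r_5/r_4)^p = 0.00008077·(0.0106683)^2.0000 = 0.00008077·0.000113813 ≈ 9.193e-09.

9.2e-9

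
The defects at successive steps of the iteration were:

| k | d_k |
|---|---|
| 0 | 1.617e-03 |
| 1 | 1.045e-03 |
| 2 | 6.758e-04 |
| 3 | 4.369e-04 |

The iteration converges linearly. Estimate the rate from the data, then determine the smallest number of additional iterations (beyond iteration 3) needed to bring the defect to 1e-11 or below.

Rate ρ ≈ d_3/d_2 = 4.369e-04/6.758e-04 = 0.6465.
After j more steps, d_{3+j} ≈ 4.369e-04·ρ^j; need ρ^j ≤ 1e-11/4.369e-04 = 2.28885e-08.
j ≥ ln(2.28885e-08)/ln(0.6465) = -17.5926/-0.43618 = 40.333.
So 41 more iterations are needed.

41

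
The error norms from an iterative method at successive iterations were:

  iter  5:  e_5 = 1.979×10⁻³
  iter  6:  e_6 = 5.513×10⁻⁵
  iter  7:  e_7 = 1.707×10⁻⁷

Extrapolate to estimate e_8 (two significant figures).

1.5e-11

First estimate the order: p ≈ ln(e_7/e_6) / ln(e_6/e_5) = ln(1.707×10⁻⁷/5.513×10⁻⁵)/ln(5.513×10⁻⁵/1.979×10⁻³) = ln(0.00309632)/ln(0.0278575) ≈ 1.6135.
Then e_8 ≈ e_7·(e_7/e_6)^p = 1.707×10⁻⁷·(0.00309632)^1.6135 = 1.707×10⁻⁷·8.94293e-05 ≈ 1.527e-11.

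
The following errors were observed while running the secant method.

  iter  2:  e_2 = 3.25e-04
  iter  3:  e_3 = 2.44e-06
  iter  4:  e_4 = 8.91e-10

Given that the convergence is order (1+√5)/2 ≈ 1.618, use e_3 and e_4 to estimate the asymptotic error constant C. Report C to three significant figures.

C ≈ e_4 / e_3^1.618
  = 8.91e-10 / (2.44e-06)^1.618
  = 8.91e-10 / 8.29462e-10 ≈ 1.0742

1.07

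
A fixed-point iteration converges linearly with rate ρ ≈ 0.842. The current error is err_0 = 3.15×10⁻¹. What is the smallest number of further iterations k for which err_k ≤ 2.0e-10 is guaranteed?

After k steps, err_k ≈ 3.15×10⁻¹·0.842^k.
Need 0.842^k ≤ 2.0e-10/3.15×10⁻¹ = 6.34921e-10.
k ≥ ln(6.34921e-10)/ln(0.842) = -21.1775/-0.17198 = 123.139.
Smallest integer k = 124.

124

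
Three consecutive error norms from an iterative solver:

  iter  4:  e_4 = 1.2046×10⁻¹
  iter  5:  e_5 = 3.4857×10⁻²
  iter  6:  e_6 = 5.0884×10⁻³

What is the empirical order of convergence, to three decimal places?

p ≈ ln(e_6/e_5) / ln(e_5/e_4)
  = ln(5.0884×10⁻³/3.4857×10⁻²) / ln(3.4857×10⁻²/1.2046×10⁻¹)
  = ln(0.145979) / ln(0.289366)
  = -1.924293 / -1.240063 ≈ 1.551770

1.552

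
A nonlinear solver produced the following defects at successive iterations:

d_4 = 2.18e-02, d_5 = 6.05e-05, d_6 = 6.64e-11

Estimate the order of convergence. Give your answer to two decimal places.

p ≈ ln(d_6/d_5) / ln(d_5/d_4)
  = ln(6.64e-11/6.05e-05) / ln(6.05e-05/2.18e-02)
  = ln(1.09752e-06) / ln(0.00277523)
  = -13.72246 / -5.88702 ≈ 2.33097

2.33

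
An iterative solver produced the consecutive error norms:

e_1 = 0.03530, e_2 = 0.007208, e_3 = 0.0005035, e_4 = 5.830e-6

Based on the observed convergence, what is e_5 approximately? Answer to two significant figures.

First estimate the order: p ≈ ln(e_4/e_3) / ln(e_3/e_2) = ln(5.830e-6/0.0005035)/ln(0.0005035/0.007208) = ln(0.0115789)/ln(0.0698529) ≈ 1.6753.
Then e_5 ≈ e_4·(e_4/e_3)^p = 5.830e-6·(0.0115789)^1.6753 = 5.830e-6·0.000570245 ≈ 3.325e-09.

3.3e-9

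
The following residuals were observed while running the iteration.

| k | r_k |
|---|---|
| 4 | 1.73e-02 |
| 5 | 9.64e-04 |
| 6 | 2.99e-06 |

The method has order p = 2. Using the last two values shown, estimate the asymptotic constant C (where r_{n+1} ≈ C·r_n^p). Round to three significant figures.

3.22

C ≈ r_6 / r_5^2
  = 2.99e-06 / (9.64e-04)^2
  = 2.99e-06 / 9.29296e-07 ≈ 3.2175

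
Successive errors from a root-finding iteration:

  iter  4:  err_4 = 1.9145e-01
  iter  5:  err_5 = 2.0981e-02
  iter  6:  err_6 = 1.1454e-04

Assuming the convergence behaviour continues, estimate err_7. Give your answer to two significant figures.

5.3e-10

First estimate the order: p ≈ ln(err_6/err_5) / ln(err_5/err_4) = ln(1.1454e-04/2.0981e-02)/ln(2.0981e-02/1.9145e-01) = ln(0.00545923)/ln(0.10959) ≈ 2.3566.
Then err_7 ≈ err_6·(err_6/err_5)^p = 1.1454e-04·(0.00545923)^2.3566 = 1.1454e-04·4.64862e-06 ≈ 5.325e-10.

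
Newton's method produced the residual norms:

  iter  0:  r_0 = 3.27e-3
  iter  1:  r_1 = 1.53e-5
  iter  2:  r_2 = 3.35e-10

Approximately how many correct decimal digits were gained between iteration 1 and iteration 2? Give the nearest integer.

Digits gained ≈ log₁₀(r_1/r_2) = log₁₀(1.53e-5/3.35e-10) = log₁₀(45671.6) ≈ 4.660.

5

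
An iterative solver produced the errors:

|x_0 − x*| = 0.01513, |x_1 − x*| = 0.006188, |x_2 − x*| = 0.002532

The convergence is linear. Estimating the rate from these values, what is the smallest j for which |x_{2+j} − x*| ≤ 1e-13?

Rate ρ ≈ |x_2 − x*|/|x_1 − x*| = 0.002532/0.006188 = 0.4092.
After j more steps, |x_{2+j} − x*| ≈ 0.002532·ρ^j; need ρ^j ≤ 1e-13/0.002532 = 3.94945e-11.
j ≥ ln(3.94945e-11)/ln(0.4092) = -23.9549/-0.89355 = 26.809.
So 27 more iterations are needed.

27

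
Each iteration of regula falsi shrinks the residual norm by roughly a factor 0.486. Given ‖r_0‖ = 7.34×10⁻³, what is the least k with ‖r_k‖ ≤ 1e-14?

After k steps, ‖r_k‖ ≈ 7.34×10⁻³·0.486^k.
Need 0.486^k ≤ 1e-14/7.34×10⁻³ = 1.3624e-12.
k ≥ ln(1.3624e-12)/ln(0.486) = -27.3218/-0.72155 = 37.865.
Smallest integer k = 38.

38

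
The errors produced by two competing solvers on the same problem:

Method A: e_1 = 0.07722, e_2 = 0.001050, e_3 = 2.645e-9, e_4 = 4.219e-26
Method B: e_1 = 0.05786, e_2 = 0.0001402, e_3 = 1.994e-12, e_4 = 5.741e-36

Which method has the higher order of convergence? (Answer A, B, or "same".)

Method A: p ≈ ln(4.219e-26/2.645e-9)/ln(2.645e-9/0.001050) ≈ 3.00.
Method B: p ≈ ln(5.741e-36/1.994e-12)/ln(1.994e-12/0.0001402) ≈ 3.00.
Both orders ≈ 3.0 — effectively the same.

same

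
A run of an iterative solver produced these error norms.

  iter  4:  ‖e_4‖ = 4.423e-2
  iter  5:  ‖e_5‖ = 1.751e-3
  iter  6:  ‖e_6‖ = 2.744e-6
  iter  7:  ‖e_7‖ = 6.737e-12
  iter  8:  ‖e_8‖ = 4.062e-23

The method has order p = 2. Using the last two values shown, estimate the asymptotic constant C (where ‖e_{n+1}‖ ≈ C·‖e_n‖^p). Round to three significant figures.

C ≈ ‖e_8‖ / ‖e_7‖^2
  = 4.062e-23 / (6.737e-12)^2
  = 4.062e-23 / 4.53872e-23 ≈ 0.89497

0.895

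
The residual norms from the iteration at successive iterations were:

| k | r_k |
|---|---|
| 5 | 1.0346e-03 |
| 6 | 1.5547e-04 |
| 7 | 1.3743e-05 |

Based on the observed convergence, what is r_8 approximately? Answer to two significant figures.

6.2e-7

First estimate the order: p ≈ ln(r_7/r_6) / ln(r_6/r_5) = ln(1.3743e-05/1.5547e-04)/ln(1.5547e-04/1.0346e-03) = ln(0.0883965)/ln(0.150271) ≈ 1.2800.
Then r_8 ≈ r_7·(r_7/r_6)^p = 1.3743e-05·(0.0883965)^1.2800 = 1.3743e-05·0.0448164 ≈ 6.159e-07.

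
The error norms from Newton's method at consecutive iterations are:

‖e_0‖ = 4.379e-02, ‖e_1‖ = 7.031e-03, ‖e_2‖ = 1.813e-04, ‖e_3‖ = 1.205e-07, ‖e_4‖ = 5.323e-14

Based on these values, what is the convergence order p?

2

Consecutive ratios: ‖e_4‖/‖e_3‖ = 5.323e-14/1.205e-07 = 4.41743e-07, ‖e_3‖/‖e_2‖ = 1.205e-07/1.813e-04 = 0.000664644.
p ≈ ln(4.41743e-07)/ln(0.000664644) = -14.6325/-7.3163 ≈ 2.00.
So the convergence is quadratic (order 2).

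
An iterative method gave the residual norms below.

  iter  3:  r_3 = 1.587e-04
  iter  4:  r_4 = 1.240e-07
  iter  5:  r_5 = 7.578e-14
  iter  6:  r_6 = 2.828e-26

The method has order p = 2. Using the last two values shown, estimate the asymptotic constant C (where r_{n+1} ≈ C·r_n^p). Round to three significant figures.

C ≈ r_6 / r_5^2
  = 2.828e-26 / (7.578e-14)^2
  = 2.828e-26 / 5.74261e-27 ≈ 4.9246

4.92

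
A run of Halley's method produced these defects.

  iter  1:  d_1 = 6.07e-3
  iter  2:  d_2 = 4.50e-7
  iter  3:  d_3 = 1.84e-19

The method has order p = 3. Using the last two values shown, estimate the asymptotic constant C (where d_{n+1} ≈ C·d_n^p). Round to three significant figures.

C ≈ d_3 / d_2^3
  = 1.84e-19 / (4.50e-7)^3
  = 1.84e-19 / 9.1125e-20 ≈ 2.0192

2.02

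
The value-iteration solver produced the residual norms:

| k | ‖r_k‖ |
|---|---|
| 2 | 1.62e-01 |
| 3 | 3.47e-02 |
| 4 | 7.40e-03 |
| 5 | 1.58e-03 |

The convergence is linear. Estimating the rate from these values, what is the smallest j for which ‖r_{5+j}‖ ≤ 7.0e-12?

13

Rate ρ ≈ ‖r_5‖/‖r_4‖ = 1.58e-03/7.40e-03 = 0.2135.
After j more steps, ‖r_{5+j}‖ ≈ 1.58e-03·ρ^j; need ρ^j ≤ 7.0e-12/1.58e-03 = 4.43038e-09.
j ≥ ln(4.43038e-09)/ln(0.2135) = -19.2348/-1.54412 = 12.457.
So 13 more iterations are needed.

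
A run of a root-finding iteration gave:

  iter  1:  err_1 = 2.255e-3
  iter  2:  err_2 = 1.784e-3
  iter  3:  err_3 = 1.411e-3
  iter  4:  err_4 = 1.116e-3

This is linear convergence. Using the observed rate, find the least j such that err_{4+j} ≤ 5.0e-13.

92

Rate ρ ≈ err_4/err_3 = 1.116e-3/1.411e-3 = 0.7909.
After j more steps, err_{4+j} ≈ 1.116e-3·ρ^j; need ρ^j ≤ 5.0e-13/1.116e-3 = 4.48029e-10.
j ≥ ln(4.48029e-10)/ln(0.7909) = -21.5262/-0.23458 = 91.765.
So 92 more iterations are needed.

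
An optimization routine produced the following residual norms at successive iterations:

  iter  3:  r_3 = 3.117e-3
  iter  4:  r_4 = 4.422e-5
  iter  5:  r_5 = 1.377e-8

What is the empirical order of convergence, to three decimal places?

1.897

p ≈ ln(r_5/r_4) / ln(r_4/r_3)
  = ln(1.377e-8/4.422e-5) / ln(4.422e-5/3.117e-3)
  = ln(0.000311398) / ln(0.0141867)
  = -8.074439 / -4.255450 ≈ 1.897435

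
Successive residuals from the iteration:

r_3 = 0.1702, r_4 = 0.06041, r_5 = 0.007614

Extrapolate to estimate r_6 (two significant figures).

1.2e-4

First estimate the order: p ≈ ln(r_5/r_4) / ln(r_4/r_3) = ln(0.007614/0.06041)/ln(0.06041/0.1702) = ln(0.126039)/ln(0.354935) ≈ 1.9995.
Then r_6 ≈ r_5·(r_5/r_4)^p = 0.007614·(0.126039)^1.9995 = 0.007614·0.0159023 ≈ 0.0001211.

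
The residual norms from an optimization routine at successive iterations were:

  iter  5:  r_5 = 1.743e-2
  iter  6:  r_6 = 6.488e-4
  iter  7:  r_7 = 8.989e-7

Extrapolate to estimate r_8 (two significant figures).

First estimate the order: p ≈ ln(r_7/r_6) / ln(r_6/r_5) = ln(8.989e-7/6.488e-4)/ln(6.488e-4/1.743e-2) = ln(0.00138548)/ln(0.0372232) ≈ 2.0000.
Then r_8 ≈ r_7·(r_7/r_6)^p = 8.989e-7·(0.00138548)^2.0000 = 8.989e-7·1.91955e-06 ≈ 1.725e-12.

1.7e-12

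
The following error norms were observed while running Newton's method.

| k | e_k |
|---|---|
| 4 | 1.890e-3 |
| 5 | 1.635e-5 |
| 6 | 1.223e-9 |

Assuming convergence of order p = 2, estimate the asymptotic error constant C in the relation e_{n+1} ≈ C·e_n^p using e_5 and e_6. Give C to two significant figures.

C ≈ e_6 / e_5^2
  = 1.223e-9 / (1.635e-5)^2
  = 1.223e-9 / 2.67323e-10 ≈ 4.575

4.6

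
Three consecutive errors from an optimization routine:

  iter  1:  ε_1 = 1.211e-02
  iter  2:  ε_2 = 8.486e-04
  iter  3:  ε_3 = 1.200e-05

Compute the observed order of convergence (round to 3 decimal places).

p ≈ ln(ε_3/ε_2) / ln(ε_2/ε_1)
  = ln(1.200e-05/8.486e-04) / ln(8.486e-04/1.211e-02)
  = ln(0.0141409) / ln(0.0700743)
  = -4.258684 / -2.658199 ≈ 1.602094

1.602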